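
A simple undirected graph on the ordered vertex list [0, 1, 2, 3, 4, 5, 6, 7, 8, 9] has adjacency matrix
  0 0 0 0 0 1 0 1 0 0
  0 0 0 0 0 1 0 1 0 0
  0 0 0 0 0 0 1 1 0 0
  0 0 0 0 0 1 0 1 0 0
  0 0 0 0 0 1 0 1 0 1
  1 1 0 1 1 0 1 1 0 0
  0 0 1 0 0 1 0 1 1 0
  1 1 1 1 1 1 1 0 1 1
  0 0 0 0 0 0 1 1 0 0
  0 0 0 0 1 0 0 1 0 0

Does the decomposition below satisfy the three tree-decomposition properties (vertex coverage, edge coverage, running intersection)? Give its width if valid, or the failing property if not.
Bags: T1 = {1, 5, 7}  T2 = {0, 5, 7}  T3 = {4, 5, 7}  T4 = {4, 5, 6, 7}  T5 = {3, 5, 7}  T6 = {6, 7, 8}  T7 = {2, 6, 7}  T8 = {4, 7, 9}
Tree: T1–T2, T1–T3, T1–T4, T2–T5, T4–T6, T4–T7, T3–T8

A tree decomposition must satisfy three properties: every vertex lies in some bag; for every edge, both endpoints lie together in some bag; and for every vertex, the bags containing it form a connected subtree. Here bags containing vertex 4 are not connected in the tree, so the decomposition is invalid.

No — bags containing vertex 4 are not connected in the tree.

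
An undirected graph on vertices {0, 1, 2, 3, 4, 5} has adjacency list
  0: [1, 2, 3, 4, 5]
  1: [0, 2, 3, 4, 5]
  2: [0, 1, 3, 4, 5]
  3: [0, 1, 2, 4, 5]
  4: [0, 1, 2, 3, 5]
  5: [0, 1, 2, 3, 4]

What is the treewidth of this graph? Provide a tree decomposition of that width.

Treewidth 5.
Bags: B1 = {0, 1, 2, 3, 4, 5}
Tree: (single bag)

With just one bag of size 6, the width is 6 − 1 = 5, so tw(G) ≤ 5. Conversely, {0, 1, 2, 3, 4, 5} is a clique of size 6, and the vertices of any clique must share a bag in every tree decomposition; so some bag has ≥ 6 vertices and tw(G) ≥ 5. The upper and lower bounds meet at 5, so that is the treewidth.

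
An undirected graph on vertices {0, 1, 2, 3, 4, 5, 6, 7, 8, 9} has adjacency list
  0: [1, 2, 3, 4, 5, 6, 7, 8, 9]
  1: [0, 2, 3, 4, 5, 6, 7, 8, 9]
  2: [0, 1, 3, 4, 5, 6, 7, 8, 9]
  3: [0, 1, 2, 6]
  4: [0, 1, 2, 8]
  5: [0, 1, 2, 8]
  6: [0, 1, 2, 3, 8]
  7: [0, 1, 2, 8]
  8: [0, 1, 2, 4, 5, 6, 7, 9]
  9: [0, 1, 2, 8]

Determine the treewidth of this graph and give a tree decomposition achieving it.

Treewidth 4.
Bags: B1 = {0, 1, 2, 4, 8}  B2 = {0, 1, 2, 7, 8}  B3 = {0, 1, 2, 6, 8}  B4 = {0, 1, 2, 8, 9}  B5 = {0, 1, 2, 3, 6}  B6 = {0, 1, 2, 5, 8}
Tree: B1–B2, B2–B3, B2–B4, B3–B5, B1–B6

Each bag holds 5 vertices, so the decomposition has width 4, which upper-bounds the treewidth. On the other hand G contains the 5-clique {0, 1, 2, 4, 8}. A clique must lie in a single bag of any decomposition, so no decomposition can have width below 4. Therefore the treewidth is 4.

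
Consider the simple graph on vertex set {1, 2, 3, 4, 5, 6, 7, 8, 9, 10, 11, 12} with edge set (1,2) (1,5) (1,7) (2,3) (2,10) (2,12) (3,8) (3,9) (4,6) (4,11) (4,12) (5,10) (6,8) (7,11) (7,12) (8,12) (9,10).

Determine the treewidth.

3

A width-3 tree decomposition is:
Bags: B1 = {4, 6, 8, 11}  B2 = {4, 8, 11, 12}  B3 = {7, 8, 11, 12}  B4 = {3, 7, 8, 12}  B5 = {2, 3, 7, 12}  B6 = {1, 2, 3, 7}  B7 = {1, 2, 3, 9}  B8 = {1, 2, 9, 10}  B9 = {1, 5, 9, 10}
Tree: B1–B2, B2–B3, B3–B4, B4–B5, B5–B6, B6–B7, B7–B8, B8–B9
The largest bag has 4 vertices, giving width 3; this decomposition certifies tw(G) ≤ 3. For the lower bound: the 4 vertex sets {4,6,11}, {8}, {12}, {1,2,3,7} are disjoint, each induces a connected subgraph, and every pair is joined by at least one edge of G. Contracting each set to a single vertex therefore yields K_{4} as a minor, and since treewidth is minor-monotone, tw(G) ≥ tw(K_{4}) = 3. The upper and lower bounds meet at 3, so that is the treewidth.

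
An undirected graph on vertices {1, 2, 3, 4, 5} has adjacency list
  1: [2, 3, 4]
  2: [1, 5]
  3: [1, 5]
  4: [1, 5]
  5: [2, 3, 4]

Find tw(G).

A width-2 tree decomposition is:
Bags: B1 = {1, 3, 5}  B2 = {1, 4, 5}  B3 = {1, 2, 5}
Tree: B1–B2, B2–B3
Each bag holds 3 vertices, so the decomposition has width 2, which upper-bounds the treewidth. The edges 3–1–4–5–3 form a cycle, so G is not a tree and its treewidth is at least 2. Hence tw(G) = 2 exactly.

2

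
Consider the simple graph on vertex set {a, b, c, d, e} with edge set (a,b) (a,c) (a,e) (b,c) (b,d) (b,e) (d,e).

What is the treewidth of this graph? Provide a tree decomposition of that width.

Treewidth 2.
One optimal decomposition is:
Bags: B1 = {a, b, e}  B2 = {a, b, c}  B3 = {b, d, e}
Tree: B1–B2, B1–B3

Every bag has size at most 3, so the width is 3 − 1 = 2 and tw(G) ≤ 2. On the other hand G contains the 3-clique {b, d, e}. A clique must lie in a single bag of any decomposition, so no decomposition can have width below 2. The upper and lower bounds meet at 2, so that is the treewidth.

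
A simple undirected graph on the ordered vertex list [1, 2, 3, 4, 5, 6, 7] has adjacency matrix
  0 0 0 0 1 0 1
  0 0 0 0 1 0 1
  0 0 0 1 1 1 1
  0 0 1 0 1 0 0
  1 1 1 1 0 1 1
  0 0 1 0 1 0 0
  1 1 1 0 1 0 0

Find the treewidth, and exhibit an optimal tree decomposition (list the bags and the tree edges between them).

Treewidth 2.
One optimal decomposition is:
Bags: B1 = {3, 5, 7}  B2 = {1, 5, 7}  B3 = {3, 5, 6}  B4 = {2, 5, 7}  B5 = {3, 4, 5}
Tree: B1–B2, B1–B3, B1–B4, B1–B5

Every bag has size at most 3, so the width is 3 − 1 = 2 and tw(G) ≤ 2. Conversely, {1, 5, 7} is a clique of size 3, and the vertices of any clique must share a bag in every tree decomposition; so some bag has ≥ 3 vertices and tw(G) ≥ 2. Combining the bounds, tw(G) = 2.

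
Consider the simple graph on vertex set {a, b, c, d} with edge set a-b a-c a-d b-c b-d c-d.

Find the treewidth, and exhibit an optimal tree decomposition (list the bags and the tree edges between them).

Treewidth 3.
Bags: B1 = {a, b, c, d}
Tree: (single bag)

With just one bag of size 4, the width is 4 − 1 = 3, so tw(G) ≤ 3. Conversely, {a, b, c, d} is a clique of size 4, and the vertices of any clique must share a bag in every tree decomposition; so some bag has ≥ 4 vertices and tw(G) ≥ 3. The upper and lower bounds meet at 3, so that is the treewidth.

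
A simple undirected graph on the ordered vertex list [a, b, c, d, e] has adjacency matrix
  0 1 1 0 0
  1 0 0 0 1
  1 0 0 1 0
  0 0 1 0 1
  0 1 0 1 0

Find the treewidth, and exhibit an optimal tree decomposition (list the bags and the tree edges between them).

Each bag holds 3 vertices, so the decomposition has width 2, which upper-bounds the treewidth. Since a–c–d–e–b–a is a cycle in G, G is not acyclic. Forests are exactly the graphs of treewidth ≤ 1, so tw(G) ≥ 2. Hence tw(G) = 2 exactly.

Treewidth 2.
Bags: B1 = {a, c, d}  B2 = {a, d, e}  B3 = {a, b, e}
Tree: B1–B2, B2–B3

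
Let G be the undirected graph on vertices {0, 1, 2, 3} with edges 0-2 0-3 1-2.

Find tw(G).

1

A width-1 tree decomposition is:
Bags: B1 = {0, 3}  B2 = {0, 2}  B3 = {1, 2}
Tree: B1–B2, B2–B3
The largest bag has 2 vertices, giving width 1; this decomposition certifies tw(G) ≤ 1. G has an edge, so its treewidth is at least 1. Combining the bounds, tw(G) = 1.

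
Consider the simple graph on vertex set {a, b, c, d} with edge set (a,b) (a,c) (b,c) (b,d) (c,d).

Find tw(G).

A width-2 tree decomposition is:
Bags: B1 = {a, b, c}  B2 = {b, c, d}
Tree: B1–B2
Every bag has size at most 3, so the width is 3 − 1 = 2 and tw(G) ≤ 2. Conversely, {b, c, d} is a clique of size 3, and the vertices of any clique must share a bag in every tree decomposition; so some bag has ≥ 3 vertices and tw(G) ≥ 2. Hence tw(G) = 2 exactly.

2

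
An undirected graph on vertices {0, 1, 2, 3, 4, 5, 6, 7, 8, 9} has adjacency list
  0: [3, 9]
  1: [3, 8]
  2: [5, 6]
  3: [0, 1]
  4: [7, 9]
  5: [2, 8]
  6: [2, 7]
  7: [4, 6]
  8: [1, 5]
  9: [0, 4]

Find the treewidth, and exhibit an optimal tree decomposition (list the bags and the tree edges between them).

Treewidth 2.
Bags: B1 = {4, 7, 9}  B2 = {6, 7, 9}  B3 = {2, 6, 9}  B4 = {2, 5, 9}  B5 = {5, 8, 9}  B6 = {1, 8, 9}  B7 = {1, 3, 9}  B8 = {0, 3, 9}
Tree: B1–B2, B2–B3, B3–B4, B4–B5, B5–B6, B6–B7, B7–B8

The largest bag has 3 vertices, giving width 2; this decomposition certifies tw(G) ≤ 2. The edges 9–4–7–6–2–5–8–1–3–0–9 form a cycle, so G is not a tree and its treewidth is at least 2. Hence tw(G) = 2 exactly.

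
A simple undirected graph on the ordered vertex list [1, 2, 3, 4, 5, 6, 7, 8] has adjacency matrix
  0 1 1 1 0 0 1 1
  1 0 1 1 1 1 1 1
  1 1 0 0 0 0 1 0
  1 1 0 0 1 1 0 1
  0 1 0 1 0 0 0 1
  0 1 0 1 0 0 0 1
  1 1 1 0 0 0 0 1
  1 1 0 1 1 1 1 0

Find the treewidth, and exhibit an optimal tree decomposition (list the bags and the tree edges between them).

Each bag holds 4 vertices, so the decomposition has width 3, which upper-bounds the treewidth. On the other hand G contains the 4-clique {1, 2, 4, 8}. A clique must lie in a single bag of any decomposition, so no decomposition can have width below 3. Hence tw(G) = 3 exactly.

Treewidth 3.
Bags: B1 = {1, 2, 4, 8}  B2 = {1, 2, 7, 8}  B3 = {2, 4, 6, 8}  B4 = {2, 4, 5, 8}  B5 = {1, 2, 3, 7}
Tree: B1–B2, B1–B3, B1–B4, B2–B5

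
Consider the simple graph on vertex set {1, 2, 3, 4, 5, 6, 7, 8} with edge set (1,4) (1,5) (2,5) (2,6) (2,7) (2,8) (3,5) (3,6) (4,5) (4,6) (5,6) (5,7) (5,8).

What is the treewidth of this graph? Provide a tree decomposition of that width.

Treewidth 2.
One such decomposition:
Bags: B1 = {4, 5, 6}  B2 = {1, 4, 5}  B3 = {3, 5, 6}  B4 = {2, 5, 6}  B5 = {2, 5, 8}  B6 = {2, 5, 7}
Tree: B1–B2, B1–B3, B3–B4, B4–B5, B5–B6

Every bag has size at most 3, so the width is 3 − 1 = 2 and tw(G) ≤ 2. On the other hand G contains the 3-clique {1, 4, 5}. A clique must lie in a single bag of any decomposition, so no decomposition can have width below 2. The upper and lower bounds meet at 2, so that is the treewidth.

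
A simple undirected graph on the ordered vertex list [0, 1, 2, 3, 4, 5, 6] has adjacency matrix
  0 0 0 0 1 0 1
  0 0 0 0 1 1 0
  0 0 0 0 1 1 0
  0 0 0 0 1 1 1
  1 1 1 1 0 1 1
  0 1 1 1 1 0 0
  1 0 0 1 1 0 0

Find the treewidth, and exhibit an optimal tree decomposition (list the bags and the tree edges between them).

Every bag has size at most 3, so the width is 3 − 1 = 2 and tw(G) ≤ 2. On the other hand G contains the 3-clique {0, 4, 6}. A clique must lie in a single bag of any decomposition, so no decomposition can have width below 2. Therefore the treewidth is 2.

Treewidth 2.
One optimal decomposition is:
Bags: B1 = {3, 4, 5}  B2 = {3, 4, 6}  B3 = {0, 4, 6}  B4 = {1, 4, 5}  B5 = {2, 4, 5}
Tree: B1–B2, B2–B3, B1–B4, B4–B5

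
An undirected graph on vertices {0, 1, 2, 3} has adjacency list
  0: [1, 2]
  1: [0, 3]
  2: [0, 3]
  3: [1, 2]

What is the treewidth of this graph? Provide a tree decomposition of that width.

The largest bag has 3 vertices, giving width 2; this decomposition certifies tw(G) ≤ 2. The edges 0–2–3–1–0 form a cycle, so G is not a tree and its treewidth is at least 2. Hence tw(G) = 2 exactly.

Treewidth 2.
One optimal decomposition is:
Bags: B1 = {0, 2, 3}  B2 = {0, 1, 3}
Tree: B1–B2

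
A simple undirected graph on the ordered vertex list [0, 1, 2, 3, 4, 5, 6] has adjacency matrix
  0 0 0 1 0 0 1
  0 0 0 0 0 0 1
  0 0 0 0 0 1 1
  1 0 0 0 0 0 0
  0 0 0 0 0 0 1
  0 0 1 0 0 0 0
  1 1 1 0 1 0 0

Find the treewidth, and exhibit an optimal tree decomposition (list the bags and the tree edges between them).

Treewidth 1.
One such decomposition:
Bags: B1 = {4, 6}  B2 = {2, 6}  B3 = {0, 6}  B4 = {2, 5}  B5 = {1, 6}  B6 = {0, 3}
Tree: B1–B2, B2–B3, B2–B4, B1–B5, B3–B6

The largest bag has 2 vertices, giving width 1; this decomposition certifies tw(G) ≤ 1. Since G has at least one edge (e.g. 6–4), it is not an edgeless graph, so tw(G) ≥ 1. The upper and lower bounds meet at 1, so that is the treewidth.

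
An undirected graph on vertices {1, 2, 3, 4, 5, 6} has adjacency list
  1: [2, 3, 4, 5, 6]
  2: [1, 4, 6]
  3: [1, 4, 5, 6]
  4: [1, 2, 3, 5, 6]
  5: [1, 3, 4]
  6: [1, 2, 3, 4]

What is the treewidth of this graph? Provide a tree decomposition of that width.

Treewidth 3.
Bags: B1 = {1, 3, 4, 5}  B2 = {1, 3, 4, 6}  B3 = {1, 2, 4, 6}
Tree: B1–B2, B2–B3

Each bag holds 4 vertices, so the decomposition has width 3, which upper-bounds the treewidth. For the lower bound, the 4 vertices {1, 2, 4, 6} are pairwise adjacent, and any tree decomposition puts a clique entirely inside one bag — forcing width ≥ 3. Combining the bounds, tw(G) = 3.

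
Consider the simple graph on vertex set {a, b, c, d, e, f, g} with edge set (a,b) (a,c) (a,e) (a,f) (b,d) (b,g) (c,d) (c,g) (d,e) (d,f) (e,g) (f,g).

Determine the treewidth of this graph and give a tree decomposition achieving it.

Each bag holds 4 vertices, so the decomposition has width 3, which upper-bounds the treewidth. For the lower bound: the 4 vertex sets {c,g}, {a,f}, {d}, {e} are disjoint, each induces a connected subgraph, and every pair is joined by at least one edge of G. Contracting each set to a single vertex therefore yields K_{4} as a minor, and since treewidth is minor-monotone, tw(G) ≥ tw(K_{4}) = 3. Therefore the treewidth is 3.

Treewidth 3.
Bags: B1 = {a, c, d, g}  B2 = {a, d, f, g}  B3 = {a, d, e, g}  B4 = {a, b, d, g}
Tree: B1–B2, B2–B3, B3–B4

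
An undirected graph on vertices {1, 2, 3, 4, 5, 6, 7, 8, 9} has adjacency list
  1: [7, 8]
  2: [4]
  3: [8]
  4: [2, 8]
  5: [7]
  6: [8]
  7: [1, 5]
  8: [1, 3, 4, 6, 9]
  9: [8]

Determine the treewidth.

1

A width-1 tree decomposition is:
Bags: B1 = {8, 9}  B2 = {1, 8}  B3 = {3, 8}  B4 = {4, 8}  B5 = {1, 7}  B6 = {6, 8}  B7 = {5, 7}  B8 = {2, 4}
Tree: B1–B2, B1–B3, B1–B4, B2–B5, B3–B6, B5–B7, B4–B8
The largest bag has 2 vertices, giving width 1; this decomposition certifies tw(G) ≤ 1. Since G has at least one edge (e.g. 9–8), it is not an edgeless graph, so tw(G) ≥ 1. Therefore the treewidth is 1.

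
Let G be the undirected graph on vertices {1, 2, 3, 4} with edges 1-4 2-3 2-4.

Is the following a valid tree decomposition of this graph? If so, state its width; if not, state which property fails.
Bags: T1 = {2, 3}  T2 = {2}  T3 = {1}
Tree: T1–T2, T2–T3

A tree decomposition must satisfy three properties: every vertex lies in some bag; for every edge, both endpoints lie together in some bag; and for every vertex, the bags containing it form a connected subtree. Here vertex 4 appears in no bag, so the decomposition is invalid.

No — vertex 4 appears in no bag.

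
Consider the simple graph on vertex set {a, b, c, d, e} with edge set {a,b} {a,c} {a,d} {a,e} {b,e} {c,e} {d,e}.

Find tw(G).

A width-2 tree decomposition is:
Bags: B1 = {a, d, e}  B2 = {a, c, e}  B3 = {a, b, e}
Tree: B1–B2, B2–B3
Each bag holds 3 vertices, so the decomposition has width 2, which upper-bounds the treewidth. Conversely, {a, d, e} is a clique of size 3, and the vertices of any clique must share a bag in every tree decomposition; so some bag has ≥ 3 vertices and tw(G) ≥ 2. Hence tw(G) = 2 exactly.

2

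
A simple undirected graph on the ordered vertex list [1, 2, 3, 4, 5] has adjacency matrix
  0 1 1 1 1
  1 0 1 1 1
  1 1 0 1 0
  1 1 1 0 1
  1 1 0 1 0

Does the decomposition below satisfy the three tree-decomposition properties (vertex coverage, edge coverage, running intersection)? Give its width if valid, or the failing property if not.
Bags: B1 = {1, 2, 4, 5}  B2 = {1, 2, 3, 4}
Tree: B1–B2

Vertex coverage: the bags together contain {1, 2, 3, 4, 5}, the full vertex set. Edge coverage: each edge of G has both endpoints in at least one bag. Running intersection: for every vertex, the bags containing it form a connected subtree. All three properties hold, so this is a valid tree decomposition of width max|bag| − 1 = 3, and hence tw(G) ≤ 3.

Yes; width 3.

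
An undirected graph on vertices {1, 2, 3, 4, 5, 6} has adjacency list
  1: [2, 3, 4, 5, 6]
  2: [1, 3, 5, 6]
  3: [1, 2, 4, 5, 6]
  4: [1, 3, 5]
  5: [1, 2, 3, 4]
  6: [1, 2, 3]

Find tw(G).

A width-3 tree decomposition is:
Bags: B1 = {1, 3, 4, 5}  B2 = {1, 2, 3, 5}  B3 = {1, 2, 3, 6}
Tree: B1–B2, B2–B3
The largest bag has 4 vertices, giving width 3; this decomposition certifies tw(G) ≤ 3. Conversely, {1, 2, 3, 5} is a clique of size 4, and the vertices of any clique must share a bag in every tree decomposition; so some bag has ≥ 4 vertices and tw(G) ≥ 3. Therefore the treewidth is 3.

3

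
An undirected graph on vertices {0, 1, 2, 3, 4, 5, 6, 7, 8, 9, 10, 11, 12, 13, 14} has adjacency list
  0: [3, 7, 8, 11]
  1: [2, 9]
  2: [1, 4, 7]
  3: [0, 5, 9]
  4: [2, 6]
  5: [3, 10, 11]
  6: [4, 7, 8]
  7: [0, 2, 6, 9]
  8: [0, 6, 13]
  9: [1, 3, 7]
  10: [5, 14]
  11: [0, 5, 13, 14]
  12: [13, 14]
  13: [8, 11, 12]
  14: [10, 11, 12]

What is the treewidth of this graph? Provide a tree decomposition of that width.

Treewidth 3.
Bags: B1 = {1, 2, 4, 9}  B2 = {2, 4, 7, 9}  B3 = {4, 6, 7, 9}  B4 = {3, 6, 7, 9}  B5 = {0, 3, 6, 7}  B6 = {0, 3, 6, 8}  B7 = {0, 3, 5, 8}  B8 = {0, 5, 8, 11}  B9 = {5, 8, 11, 13}  B10 = {5, 10, 11, 13}  B11 = {10, 11, 13, 14}  B12 = {10, 12, 13, 14}
Tree: B1–B2, B2–B3, B3–B4, B4–B5, B5–B6, B6–B7, B7–B8, B8–B9, B9–B10, B10–B11, B11–B12

Each bag holds 4 vertices, so the decomposition has width 3, which upper-bounds the treewidth. For the lower bound: the 4 vertex sets {1,2,4}, {9}, {7}, {0,3,6,8} are disjoint, each induces a connected subgraph, and every pair is joined by at least one edge of G. Contracting each set to a single vertex therefore yields K_{4} as a minor, and since treewidth is minor-monotone, tw(G) ≥ tw(K_{4}) = 3. Hence tw(G) = 3 exactly.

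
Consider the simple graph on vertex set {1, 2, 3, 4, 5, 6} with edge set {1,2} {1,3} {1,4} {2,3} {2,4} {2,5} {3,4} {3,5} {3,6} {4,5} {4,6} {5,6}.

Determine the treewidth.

3

A width-3 tree decomposition is:
Bags: B1 = {2, 3, 4, 5}  B2 = {1, 2, 3, 4}  B3 = {3, 4, 5, 6}
Tree: B1–B2, B1–B3
Every bag has size at most 4, so the width is 4 − 1 = 3 and tw(G) ≤ 3. On the other hand G contains the 4-clique {1, 2, 3, 4}. A clique must lie in a single bag of any decomposition, so no decomposition can have width below 3. Hence tw(G) = 3 exactly.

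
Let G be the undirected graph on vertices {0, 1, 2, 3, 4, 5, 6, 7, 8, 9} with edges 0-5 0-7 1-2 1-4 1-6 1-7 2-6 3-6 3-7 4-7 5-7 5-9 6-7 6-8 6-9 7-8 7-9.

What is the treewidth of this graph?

2

A width-2 tree decomposition is:
Bags: B1 = {1, 6, 7}  B2 = {1, 4, 7}  B3 = {6, 7, 8}  B4 = {6, 7, 9}  B5 = {5, 7, 9}  B6 = {3, 6, 7}  B7 = {0, 5, 7}  B8 = {1, 2, 6}
Tree: B1–B2, B1–B3, B3–B4, B4–B5, B3–B6, B5–B7, B1–B8
Every bag has size at most 3, so the width is 3 − 1 = 2 and tw(G) ≤ 2. For the lower bound, the 3 vertices {1, 2, 6} are pairwise adjacent, and any tree decomposition puts a clique entirely inside one bag — forcing width ≥ 2. The upper and lower bounds meet at 2, so that is the treewidth.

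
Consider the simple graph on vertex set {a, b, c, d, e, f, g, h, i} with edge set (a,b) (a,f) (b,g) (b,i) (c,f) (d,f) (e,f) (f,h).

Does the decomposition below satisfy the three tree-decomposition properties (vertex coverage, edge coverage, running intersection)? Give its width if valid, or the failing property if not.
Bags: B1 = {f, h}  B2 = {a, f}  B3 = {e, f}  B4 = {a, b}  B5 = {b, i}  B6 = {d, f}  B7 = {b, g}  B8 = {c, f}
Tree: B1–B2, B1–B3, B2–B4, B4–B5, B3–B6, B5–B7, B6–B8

Vertex coverage: the bags together contain {a, b, c, d, e, f, g, h, i}, the full vertex set. Edge coverage: each edge of G has both endpoints in at least one bag. Running intersection: for every vertex, the bags containing it form a connected subtree. All three properties hold, so this is a valid tree decomposition of width max|bag| − 1 = 1, and hence tw(G) ≤ 1.

Yes; width 1.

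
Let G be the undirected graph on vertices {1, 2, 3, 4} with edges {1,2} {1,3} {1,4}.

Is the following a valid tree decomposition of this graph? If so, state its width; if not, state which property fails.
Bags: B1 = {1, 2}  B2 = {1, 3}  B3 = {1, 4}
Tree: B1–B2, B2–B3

Vertex coverage: the bags together contain {1, 2, 3, 4}, the full vertex set. Edge coverage: each edge of G has both endpoints in at least one bag. Running intersection: for every vertex, the bags containing it form a connected subtree. All three properties hold, so this is a valid tree decomposition of width max|bag| − 1 = 1, and hence tw(G) ≤ 1.

Yes; width 1.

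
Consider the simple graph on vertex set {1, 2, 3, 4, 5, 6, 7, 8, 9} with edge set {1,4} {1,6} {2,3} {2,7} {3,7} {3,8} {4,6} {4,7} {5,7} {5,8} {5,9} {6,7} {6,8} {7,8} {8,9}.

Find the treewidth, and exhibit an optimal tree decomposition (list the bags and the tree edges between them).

The largest bag has 3 vertices, giving width 2; this decomposition certifies tw(G) ≤ 2. For the lower bound, the 3 vertices {1, 4, 6} are pairwise adjacent, and any tree decomposition puts a clique entirely inside one bag — forcing width ≥ 2. Combining the bounds, tw(G) = 2.

Treewidth 2.
Bags: B1 = {5, 7, 8}  B2 = {6, 7, 8}  B3 = {5, 8, 9}  B4 = {4, 6, 7}  B5 = {3, 7, 8}  B6 = {2, 3, 7}  B7 = {1, 4, 6}
Tree: B1–B2, B1–B3, B2–B4, B2–B5, B5–B6, B4–B7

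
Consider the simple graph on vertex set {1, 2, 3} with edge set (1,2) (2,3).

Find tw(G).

A width-1 tree decomposition is:
Bags: B1 = {2, 3}  B2 = {1, 2}
Tree: B1–B2
Each bag holds 2 vertices, so the decomposition has width 1, which upper-bounds the treewidth. Any graph with an edge has treewidth ≥ 1, and G has the edge 2–3. Therefore the treewidth is 1.

1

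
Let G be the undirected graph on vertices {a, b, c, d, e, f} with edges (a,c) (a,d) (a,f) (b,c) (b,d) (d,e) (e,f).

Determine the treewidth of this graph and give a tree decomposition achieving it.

Treewidth 2.
One optimal decomposition is:
Bags: B1 = {a, b, c}  B2 = {a, b, d}  B3 = {a, d, f}  B4 = {d, e, f}
Tree: B1–B2, B2–B3, B3–B4

Each bag holds 3 vertices, so the decomposition has width 2, which upper-bounds the treewidth. The edges c–b–d–a–c form a cycle, so G is not a tree and its treewidth is at least 2. Hence tw(G) = 2 exactly.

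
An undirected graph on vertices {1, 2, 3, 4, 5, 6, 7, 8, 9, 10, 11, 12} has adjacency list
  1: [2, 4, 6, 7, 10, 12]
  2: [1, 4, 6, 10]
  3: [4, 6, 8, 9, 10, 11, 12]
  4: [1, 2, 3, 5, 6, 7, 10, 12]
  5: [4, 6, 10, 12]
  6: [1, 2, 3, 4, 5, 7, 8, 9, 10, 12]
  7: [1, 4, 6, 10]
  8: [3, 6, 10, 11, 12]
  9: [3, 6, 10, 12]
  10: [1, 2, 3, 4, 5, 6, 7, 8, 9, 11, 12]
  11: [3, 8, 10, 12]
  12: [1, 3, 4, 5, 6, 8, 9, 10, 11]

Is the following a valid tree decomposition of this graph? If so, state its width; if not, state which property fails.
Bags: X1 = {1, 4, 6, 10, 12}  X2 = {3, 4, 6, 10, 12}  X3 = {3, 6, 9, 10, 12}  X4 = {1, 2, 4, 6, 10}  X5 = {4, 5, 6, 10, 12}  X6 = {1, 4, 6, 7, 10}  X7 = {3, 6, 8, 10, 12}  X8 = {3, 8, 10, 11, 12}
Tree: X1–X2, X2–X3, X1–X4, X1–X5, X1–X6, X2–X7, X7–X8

Yes; width 4.

Every vertex of G appears in some bag (union = {1, 2, 3, 4, 5, 6, 7, 8, 9, 10, 11, 12}); every edge is covered by a bag; and for each vertex v the set of bags containing v is connected in the bag tree. The decomposition is therefore valid. The largest bag has 5 vertices, so the width is 4.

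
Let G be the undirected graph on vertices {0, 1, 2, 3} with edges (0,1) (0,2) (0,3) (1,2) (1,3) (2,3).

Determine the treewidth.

A width-3 tree decomposition is:
Bags: B1 = {0, 1, 2, 3}
Tree: (single bag)
With just one bag of size 4, the width is 4 − 1 = 3, so tw(G) ≤ 3. On the other hand G contains the 4-clique {0, 1, 2, 3}. A clique must lie in a single bag of any decomposition, so no decomposition can have width below 3. Hence tw(G) = 3 exactly.

3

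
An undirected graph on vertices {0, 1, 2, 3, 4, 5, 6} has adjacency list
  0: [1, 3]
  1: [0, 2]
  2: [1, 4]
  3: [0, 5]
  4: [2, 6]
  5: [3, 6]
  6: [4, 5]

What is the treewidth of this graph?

2

A width-2 tree decomposition is:
Bags: B1 = {0, 1, 2}  B2 = {0, 2, 4}  B3 = {0, 4, 6}  B4 = {0, 5, 6}  B5 = {0, 3, 5}
Tree: B1–B2, B2–B3, B3–B4, B4–B5
Every bag has size at most 3, so the width is 3 − 1 = 2 and tw(G) ≤ 2. Since 0–1–2–4–6–5–3–0 is a cycle in G, G is not acyclic. Forests are exactly the graphs of treewidth ≤ 1, so tw(G) ≥ 2. The upper and lower bounds meet at 2, so that is the treewidth.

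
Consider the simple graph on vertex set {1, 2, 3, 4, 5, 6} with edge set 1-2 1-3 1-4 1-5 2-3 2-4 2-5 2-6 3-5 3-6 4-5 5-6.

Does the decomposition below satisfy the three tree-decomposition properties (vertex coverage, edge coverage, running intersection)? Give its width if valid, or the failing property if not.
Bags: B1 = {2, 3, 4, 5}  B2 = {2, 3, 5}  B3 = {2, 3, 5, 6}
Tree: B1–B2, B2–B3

No — vertex 1 appears in no bag.

A tree decomposition must satisfy three properties: every vertex lies in some bag; for every edge, both endpoints lie together in some bag; and for every vertex, the bags containing it form a connected subtree. Here vertex 1 appears in no bag, so the decomposition is invalid.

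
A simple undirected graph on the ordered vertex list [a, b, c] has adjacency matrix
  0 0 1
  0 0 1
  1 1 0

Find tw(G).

A width-1 tree decomposition is:
Bags: B1 = {b, c}  B2 = {a, c}
Tree: B1–B2
Each bag holds 2 vertices, so the decomposition has width 1, which upper-bounds the treewidth. Since G has at least one edge (e.g. c–b), it is not an edgeless graph, so tw(G) ≥ 1. The upper and lower bounds meet at 1, so that is the treewidth.

1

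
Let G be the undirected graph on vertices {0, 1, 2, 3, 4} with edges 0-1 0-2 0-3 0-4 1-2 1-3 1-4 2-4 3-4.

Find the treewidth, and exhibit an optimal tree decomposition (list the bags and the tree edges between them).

Every bag has size at most 4, so the width is 4 − 1 = 3 and tw(G) ≤ 3. For the lower bound, the 4 vertices {0, 1, 2, 4} are pairwise adjacent, and any tree decomposition puts a clique entirely inside one bag — forcing width ≥ 3. Hence tw(G) = 3 exactly.

Treewidth 3.
One optimal decomposition is:
Bags: B1 = {0, 1, 3, 4}  B2 = {0, 1, 2, 4}
Tree: B1–B2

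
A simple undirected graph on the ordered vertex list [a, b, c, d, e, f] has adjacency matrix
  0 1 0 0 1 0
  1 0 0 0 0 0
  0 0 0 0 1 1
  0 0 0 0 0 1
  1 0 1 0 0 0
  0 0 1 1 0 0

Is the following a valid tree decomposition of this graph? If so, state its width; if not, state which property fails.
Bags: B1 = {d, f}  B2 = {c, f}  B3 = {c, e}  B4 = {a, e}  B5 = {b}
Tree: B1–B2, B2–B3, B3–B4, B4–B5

No — edge (a,b) lies in no bag.

A tree decomposition must satisfy three properties: every vertex lies in some bag; for every edge, both endpoints lie together in some bag; and for every vertex, the bags containing it form a connected subtree. Here edge (a,b) lies in no bag, so the decomposition is invalid.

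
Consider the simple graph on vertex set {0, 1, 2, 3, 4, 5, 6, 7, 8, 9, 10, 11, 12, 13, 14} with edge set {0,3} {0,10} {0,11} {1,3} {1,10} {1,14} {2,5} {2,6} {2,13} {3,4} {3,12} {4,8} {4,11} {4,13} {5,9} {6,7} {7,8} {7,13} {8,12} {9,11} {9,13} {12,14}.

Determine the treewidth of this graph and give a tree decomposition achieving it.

Treewidth 3.
One optimal decomposition is:
Bags: B1 = {2, 5, 6, 9}  B2 = {2, 6, 9, 13}  B3 = {6, 7, 9, 13}  B4 = {7, 9, 11, 13}  B5 = {4, 7, 11, 13}  B6 = {4, 7, 8, 11}  B7 = {0, 4, 8, 11}  B8 = {0, 3, 4, 8}  B9 = {0, 3, 8, 12}  B10 = {0, 3, 10, 12}  B11 = {1, 3, 10, 12}  B12 = {1, 10, 12, 14}
Tree: B1–B2, B2–B3, B3–B4, B4–B5, B5–B6, B6–B7, B7–B8, B8–B9, B9–B10, B10–B11, B11–B12

Every bag has size at most 4, so the width is 4 − 1 = 3 and tw(G) ≤ 3. For the lower bound: the 4 vertex sets {2,5,6}, {9}, {13}, {4,7,8,11} are disjoint, each induces a connected subgraph, and every pair is joined by at least one edge of G. Contracting each set to a single vertex therefore yields K_{4} as a minor, and since treewidth is minor-monotone, tw(G) ≥ tw(K_{4}) = 3. Hence tw(G) = 3 exactly.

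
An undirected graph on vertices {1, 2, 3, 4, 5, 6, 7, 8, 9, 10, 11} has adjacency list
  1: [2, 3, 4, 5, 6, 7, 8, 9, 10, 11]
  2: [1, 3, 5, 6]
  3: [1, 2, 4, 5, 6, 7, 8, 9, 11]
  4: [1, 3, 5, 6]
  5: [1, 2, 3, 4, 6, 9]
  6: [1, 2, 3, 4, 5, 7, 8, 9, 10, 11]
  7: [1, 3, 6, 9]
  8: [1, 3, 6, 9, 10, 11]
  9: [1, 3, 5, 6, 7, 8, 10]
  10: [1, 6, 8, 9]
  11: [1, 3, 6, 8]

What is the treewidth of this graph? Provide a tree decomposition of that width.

Treewidth 4.
One such decomposition:
Bags: B1 = {1, 3, 6, 8, 9}  B2 = {1, 3, 5, 6, 9}  B3 = {1, 6, 8, 9, 10}  B4 = {1, 2, 3, 5, 6}  B5 = {1, 3, 4, 5, 6}  B6 = {1, 3, 6, 7, 9}  B7 = {1, 3, 6, 8, 11}
Tree: B1–B2, B1–B3, B2–B4, B4–B5, B2–B6, B1–B7

The largest bag has 5 vertices, giving width 4; this decomposition certifies tw(G) ≤ 4. On the other hand G contains the 5-clique {1, 6, 8, 9, 10}. A clique must lie in a single bag of any decomposition, so no decomposition can have width below 4. Hence tw(G) = 4 exactly.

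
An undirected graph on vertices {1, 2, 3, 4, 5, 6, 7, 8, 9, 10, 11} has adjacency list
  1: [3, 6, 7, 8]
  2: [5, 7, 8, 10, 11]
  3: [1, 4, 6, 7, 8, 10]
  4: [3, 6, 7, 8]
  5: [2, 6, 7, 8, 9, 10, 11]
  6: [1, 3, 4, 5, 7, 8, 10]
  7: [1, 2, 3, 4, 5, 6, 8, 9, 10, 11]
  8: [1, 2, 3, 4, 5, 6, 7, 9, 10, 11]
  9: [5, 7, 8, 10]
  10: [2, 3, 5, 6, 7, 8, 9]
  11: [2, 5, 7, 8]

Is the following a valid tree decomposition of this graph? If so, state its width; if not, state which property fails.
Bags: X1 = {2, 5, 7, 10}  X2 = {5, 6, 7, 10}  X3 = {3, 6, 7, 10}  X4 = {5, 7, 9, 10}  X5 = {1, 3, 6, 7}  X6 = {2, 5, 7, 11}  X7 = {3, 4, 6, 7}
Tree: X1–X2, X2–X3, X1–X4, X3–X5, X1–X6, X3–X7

No — vertex 8 appears in no bag.

A tree decomposition must satisfy three properties: every vertex lies in some bag; for every edge, both endpoints lie together in some bag; and for every vertex, the bags containing it form a connected subtree. Here vertex 8 appears in no bag, so the decomposition is invalid.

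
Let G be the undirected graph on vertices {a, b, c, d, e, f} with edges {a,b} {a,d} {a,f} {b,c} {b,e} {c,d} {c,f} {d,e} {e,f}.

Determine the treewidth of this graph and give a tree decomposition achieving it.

The largest bag has 4 vertices, giving width 3; this decomposition certifies tw(G) ≤ 3. For the lower bound: the 4 vertex sets {c,f}, {a,b}, {e}, {d} are disjoint, each induces a connected subgraph, and every pair is joined by at least one edge of G. Contracting each set to a single vertex therefore yields K_{4} as a minor, and since treewidth is minor-monotone, tw(G) ≥ tw(K_{4}) = 3. Therefore the treewidth is 3.

Treewidth 3.
One such decomposition:
Bags: B1 = {a, c, e, f}  B2 = {a, b, c, e}  B3 = {a, c, d, e}
Tree: B1–B2, B2–B3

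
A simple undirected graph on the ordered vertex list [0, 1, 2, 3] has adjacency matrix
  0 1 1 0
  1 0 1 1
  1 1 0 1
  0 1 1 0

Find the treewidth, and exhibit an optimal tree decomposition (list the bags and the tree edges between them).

Every bag has size at most 3, so the width is 3 − 1 = 2 and tw(G) ≤ 2. Conversely, {0, 1, 2} is a clique of size 3, and the vertices of any clique must share a bag in every tree decomposition; so some bag has ≥ 3 vertices and tw(G) ≥ 2. Therefore the treewidth is 2.

Treewidth 2.
Bags: B1 = {1, 2, 3}  B2 = {0, 1, 2}
Tree: B1–B2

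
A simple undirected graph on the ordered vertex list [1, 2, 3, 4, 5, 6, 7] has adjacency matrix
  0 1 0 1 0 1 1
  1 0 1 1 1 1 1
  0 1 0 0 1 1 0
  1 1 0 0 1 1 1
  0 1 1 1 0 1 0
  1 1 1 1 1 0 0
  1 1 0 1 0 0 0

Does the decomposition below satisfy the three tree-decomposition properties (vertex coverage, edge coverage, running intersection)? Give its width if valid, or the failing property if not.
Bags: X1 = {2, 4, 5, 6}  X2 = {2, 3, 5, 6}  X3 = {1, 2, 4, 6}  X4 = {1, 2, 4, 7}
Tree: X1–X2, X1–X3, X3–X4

Yes; width 3.

Every vertex of G appears in some bag (union = {1, 2, 3, 4, 5, 6, 7}); every edge is covered by a bag; and for each vertex v the set of bags containing v is connected in the bag tree. The decomposition is therefore valid. The largest bag has 4 vertices, so the width is 3.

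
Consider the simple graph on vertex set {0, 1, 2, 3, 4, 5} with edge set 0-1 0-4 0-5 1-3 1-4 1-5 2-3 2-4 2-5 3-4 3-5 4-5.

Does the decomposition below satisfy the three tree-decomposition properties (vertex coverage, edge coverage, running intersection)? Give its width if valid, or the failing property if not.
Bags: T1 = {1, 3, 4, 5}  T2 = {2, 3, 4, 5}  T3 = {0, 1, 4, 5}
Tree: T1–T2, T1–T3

Every vertex of G appears in some bag (union = {0, 1, 2, 3, 4, 5}); every edge is covered by a bag; and for each vertex v the set of bags containing v is connected in the bag tree. The decomposition is therefore valid. The largest bag has 4 vertices, so the width is 3.

Yes; width 3.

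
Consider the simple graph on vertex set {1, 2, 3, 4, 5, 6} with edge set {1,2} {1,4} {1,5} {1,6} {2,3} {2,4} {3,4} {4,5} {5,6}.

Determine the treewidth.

2

A width-2 tree decomposition is:
Bags: B1 = {1, 5, 6}  B2 = {1, 4, 5}  B3 = {1, 2, 4}  B4 = {2, 3, 4}
Tree: B1–B2, B2–B3, B3–B4
The largest bag has 3 vertices, giving width 2; this decomposition certifies tw(G) ≤ 2. On the other hand G contains the 3-clique {1, 2, 4}. A clique must lie in a single bag of any decomposition, so no decomposition can have width below 2. Therefore the treewidth is 2.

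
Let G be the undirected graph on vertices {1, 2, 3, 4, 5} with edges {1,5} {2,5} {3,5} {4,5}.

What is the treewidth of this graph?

A width-1 tree decomposition is:
Bags: B1 = {2, 5}  B2 = {4, 5}  B3 = {1, 5}  B4 = {3, 5}
Tree: B1–B2, B1–B3, B3–B4
Each bag holds 2 vertices, so the decomposition has width 1, which upper-bounds the treewidth. G has an edge, so its treewidth is at least 1. Therefore the treewidth is 1.

1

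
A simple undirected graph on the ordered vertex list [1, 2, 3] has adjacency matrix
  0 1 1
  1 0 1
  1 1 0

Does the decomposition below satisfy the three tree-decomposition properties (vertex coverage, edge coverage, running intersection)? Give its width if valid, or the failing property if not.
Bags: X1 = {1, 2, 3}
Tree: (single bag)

Every vertex of G appears in some bag (union = {1, 2, 3}); every edge is covered by a bag; and for each vertex v the set of bags containing v is connected in the bag tree. The decomposition is therefore valid. The largest bag has 3 vertices, so the width is 2.

Yes; width 2.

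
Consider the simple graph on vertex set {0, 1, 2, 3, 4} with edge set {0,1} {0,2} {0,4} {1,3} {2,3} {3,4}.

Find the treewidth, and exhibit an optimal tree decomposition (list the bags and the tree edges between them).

Every bag has size at most 3, so the width is 3 − 1 = 2 and tw(G) ≤ 2. Since 3–1–0–2–3 is a cycle in G, G is not acyclic. Forests are exactly the graphs of treewidth ≤ 1, so tw(G) ≥ 2. Combining the bounds, tw(G) = 2.

Treewidth 2.
Bags: B1 = {0, 1, 3}  B2 = {0, 2, 3}  B3 = {0, 3, 4}
Tree: B1–B2, B2–B3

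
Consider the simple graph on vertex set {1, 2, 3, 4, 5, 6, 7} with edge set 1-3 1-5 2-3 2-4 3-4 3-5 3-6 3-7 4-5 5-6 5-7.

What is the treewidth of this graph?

A width-2 tree decomposition is:
Bags: B1 = {3, 5, 6}  B2 = {3, 4, 5}  B3 = {2, 3, 4}  B4 = {3, 5, 7}  B5 = {1, 3, 5}
Tree: B1–B2, B2–B3, B1–B4, B1–B5
Each bag holds 3 vertices, so the decomposition has width 2, which upper-bounds the treewidth. Conversely, {2, 3, 4} is a clique of size 3, and the vertices of any clique must share a bag in every tree decomposition; so some bag has ≥ 3 vertices and tw(G) ≥ 2. Therefore the treewidth is 2.

2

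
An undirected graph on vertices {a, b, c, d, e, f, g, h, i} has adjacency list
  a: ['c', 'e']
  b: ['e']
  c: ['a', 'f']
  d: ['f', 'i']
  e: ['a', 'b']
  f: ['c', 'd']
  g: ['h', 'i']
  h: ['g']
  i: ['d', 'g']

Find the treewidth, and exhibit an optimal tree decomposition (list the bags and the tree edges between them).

Treewidth 1.
One optimal decomposition is:
Bags: B1 = {b, e}  B2 = {a, e}  B3 = {a, c}  B4 = {c, f}  B5 = {d, f}  B6 = {d, i}  B7 = {g, i}  B8 = {g, h}
Tree: B1–B2, B2–B3, B3–B4, B4–B5, B5–B6, B6–B7, B7–B8

Every bag has size at most 2, so the width is 2 − 1 = 1 and tw(G) ≤ 1. Since G has at least one edge (e.g. b–e), it is not an edgeless graph, so tw(G) ≥ 1. Therefore the treewidth is 1.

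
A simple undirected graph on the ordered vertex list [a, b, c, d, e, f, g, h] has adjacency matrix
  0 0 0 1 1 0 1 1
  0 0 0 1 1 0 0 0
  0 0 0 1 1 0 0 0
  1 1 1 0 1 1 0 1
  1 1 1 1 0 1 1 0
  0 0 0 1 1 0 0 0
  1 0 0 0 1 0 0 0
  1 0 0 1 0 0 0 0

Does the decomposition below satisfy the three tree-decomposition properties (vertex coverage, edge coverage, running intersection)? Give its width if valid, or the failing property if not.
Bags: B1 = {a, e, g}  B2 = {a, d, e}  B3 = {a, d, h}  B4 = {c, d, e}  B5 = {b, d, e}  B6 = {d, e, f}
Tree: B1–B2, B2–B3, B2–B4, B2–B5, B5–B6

Vertex coverage: the bags together contain {a, b, c, d, e, f, g, h}, the full vertex set. Edge coverage: each edge of G has both endpoints in at least one bag. Running intersection: for every vertex, the bags containing it form a connected subtree. All three properties hold, so this is a valid tree decomposition of width max|bag| − 1 = 2, and hence tw(G) ≤ 2.

Yes; width 2.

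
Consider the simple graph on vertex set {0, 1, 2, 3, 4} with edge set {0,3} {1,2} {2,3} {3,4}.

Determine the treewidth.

A width-1 tree decomposition is:
Bags: B1 = {0, 3}  B2 = {2, 3}  B3 = {3, 4}  B4 = {1, 2}
Tree: B1–B2, B2–B3, B2–B4
The largest bag has 2 vertices, giving width 1; this decomposition certifies tw(G) ≤ 1. Since G has at least one edge (e.g. 3–0), it is not an edgeless graph, so tw(G) ≥ 1. The upper and lower bounds meet at 1, so that is the treewidth.

1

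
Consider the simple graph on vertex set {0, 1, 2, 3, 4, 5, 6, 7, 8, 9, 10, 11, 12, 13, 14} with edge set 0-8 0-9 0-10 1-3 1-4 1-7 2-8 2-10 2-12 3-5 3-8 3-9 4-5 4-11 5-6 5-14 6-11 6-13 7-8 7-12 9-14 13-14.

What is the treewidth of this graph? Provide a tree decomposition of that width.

Treewidth 3.
One optimal decomposition is:
Bags: B1 = {6, 11, 13, 14}  B2 = {5, 6, 11, 14}  B3 = {4, 5, 11, 14}  B4 = {4, 5, 9, 14}  B5 = {3, 4, 5, 9}  B6 = {1, 3, 4, 9}  B7 = {0, 1, 3, 9}  B8 = {0, 1, 3, 8}  B9 = {0, 1, 7, 8}  B10 = {0, 7, 8, 10}  B11 = {2, 7, 8, 10}  B12 = {2, 7, 10, 12}
Tree: B1–B2, B2–B3, B3–B4, B4–B5, B5–B6, B6–B7, B7–B8, B8–B9, B9–B10, B10–B11, B11–B12

The largest bag has 4 vertices, giving width 3; this decomposition certifies tw(G) ≤ 3. For the lower bound: the 4 vertex sets {6,11,13}, {14}, {5}, {1,3,4,9} are disjoint, each induces a connected subgraph, and every pair is joined by at least one edge of G. Contracting each set to a single vertex therefore yields K_{4} as a minor, and since treewidth is minor-monotone, tw(G) ≥ tw(K_{4}) = 3. Hence tw(G) = 3 exactly.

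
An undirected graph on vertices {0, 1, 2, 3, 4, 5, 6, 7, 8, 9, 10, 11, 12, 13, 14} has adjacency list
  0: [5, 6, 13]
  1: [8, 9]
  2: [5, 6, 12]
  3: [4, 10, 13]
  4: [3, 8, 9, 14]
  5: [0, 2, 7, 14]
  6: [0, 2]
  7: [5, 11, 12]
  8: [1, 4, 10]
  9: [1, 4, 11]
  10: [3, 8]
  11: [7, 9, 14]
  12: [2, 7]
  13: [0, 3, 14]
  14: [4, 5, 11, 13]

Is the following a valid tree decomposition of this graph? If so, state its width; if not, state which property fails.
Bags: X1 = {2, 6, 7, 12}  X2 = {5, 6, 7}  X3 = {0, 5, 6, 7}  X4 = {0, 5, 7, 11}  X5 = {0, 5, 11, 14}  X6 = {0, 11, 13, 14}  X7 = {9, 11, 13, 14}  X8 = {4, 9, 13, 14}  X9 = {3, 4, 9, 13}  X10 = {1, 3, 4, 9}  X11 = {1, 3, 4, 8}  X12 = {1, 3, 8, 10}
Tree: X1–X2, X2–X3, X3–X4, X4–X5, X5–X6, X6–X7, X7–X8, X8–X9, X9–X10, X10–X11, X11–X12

No — edge (2,5) lies in no bag.

A tree decomposition must satisfy three properties: every vertex lies in some bag; for every edge, both endpoints lie together in some bag; and for every vertex, the bags containing it form a connected subtree. Here edge (2,5) lies in no bag, so the decomposition is invalid.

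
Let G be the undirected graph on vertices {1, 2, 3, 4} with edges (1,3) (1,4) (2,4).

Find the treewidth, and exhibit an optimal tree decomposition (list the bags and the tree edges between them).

Treewidth 1.
One optimal decomposition is:
Bags: B1 = {1, 4}  B2 = {1, 3}  B3 = {2, 4}
Tree: B1–B2, B1–B3

Each bag holds 2 vertices, so the decomposition has width 1, which upper-bounds the treewidth. G has an edge, so its treewidth is at least 1. Combining the bounds, tw(G) = 1.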